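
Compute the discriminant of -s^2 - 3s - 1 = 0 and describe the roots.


D = b^2 - 4ac = (-3)^2 - 4(-1)(-1) = 9 - 4 = 5
Since D > 0: two distinct irrational roots


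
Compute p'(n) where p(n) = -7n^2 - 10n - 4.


Apply the power rule term by term:
  d/dn(-7n^2) = -14n
  d/dn(-10n) = -10
  d/dn(-4) = 0
p'(n) = -14n - 10


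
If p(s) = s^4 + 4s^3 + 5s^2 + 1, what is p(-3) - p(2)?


p(-3) = 19
p(2) = 69
p(-3) - p(2) = 19 - 69 = -50


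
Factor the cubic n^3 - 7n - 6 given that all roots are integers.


Try integer roots (divisors of -6). n=-2: p(-2)=0.
Divide out (n + 2): quotient is n^2 - 2n - 3.
Factor the quadratic: (n - 3)(n + 1)
Result: (n + 2)(n - 3)(n + 1)


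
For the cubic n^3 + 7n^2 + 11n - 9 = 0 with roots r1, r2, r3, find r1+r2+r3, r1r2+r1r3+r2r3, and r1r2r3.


Monic cubic n^3+bn^2+cn+d=0: sum=-b, pairwise sum=c, product=-d.
b=7, c=11, d=-9
r1+r2+r3 = -7
r1r2+r1r3+r2r3 = 11
r1r2r3 = 9


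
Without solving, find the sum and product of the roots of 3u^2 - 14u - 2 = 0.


For au^2+bu+c=0: sum = -b/a, product = c/a.
a=3, b=-14, c=-2
Sum = -(-14)/3 = 14/3
Product = (-2)/3 = -2/3


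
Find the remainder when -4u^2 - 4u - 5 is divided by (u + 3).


By the Remainder Theorem, the remainder equals p(-3):
  -4*(-3)^2 = -36
  -4*(-3)^1 = 12
  constant: -5
Sum: -36 + 12 - 5 = -29


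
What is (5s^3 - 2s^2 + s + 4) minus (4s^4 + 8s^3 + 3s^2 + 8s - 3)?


Distribute the minus sign:
  (5s^3 - 2s^2 + s + 4)
- (4s^4 + 8s^3 + 3s^2 + 8s - 3)
Negate second polynomial: -4s^4 - 8s^3 - 3s^2 - 8s + 3
Add: -4s^4 - 3s^3 - 5s^2 - 7s + 7


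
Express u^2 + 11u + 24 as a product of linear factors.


Roots satisfy r1 + r2 = -b/a = -11 and r1*r2 = c/a = 24.
So r1 = -3, r2 = -8.
u^2 + 11u + 24 = (u - r1)(u - r2) = (u + 3)(u + 8)


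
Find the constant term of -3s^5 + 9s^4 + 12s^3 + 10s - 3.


Read off the constant term: -3


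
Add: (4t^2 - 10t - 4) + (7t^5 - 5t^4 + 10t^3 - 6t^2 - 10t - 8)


Align terms by degree and add:
  4t^2 - 10t - 4
+ 7t^5 - 5t^4 + 10t^3 - 6t^2 - 10t - 8
= 7t^5 - 5t^4 + 10t^3 - 2t^2 - 20t - 12


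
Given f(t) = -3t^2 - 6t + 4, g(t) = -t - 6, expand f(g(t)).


Substitute g(t) into f:
f(g(t)) = -3*(-t - 6)^2 + (-6)*(-t - 6) + 4
(-t - 6)^2 = t^2 + 12t + 36
Expand and combine: -3t^2 - 30t - 68


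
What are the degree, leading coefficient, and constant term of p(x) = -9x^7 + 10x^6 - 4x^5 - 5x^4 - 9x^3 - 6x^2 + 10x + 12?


Highest power of x is 7, with coefficient -9. Constant term is 12.
Degree = 7, leading coefficient = -9, constant term = 12


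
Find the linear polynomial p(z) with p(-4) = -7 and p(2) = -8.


p(z) = mz + b. Using p(-4)=-7, p(2)=-8:
m = (-7 + 8)/(-4 - 2) = 1/-6 = -1/6
b = -7 - m*(-4) = -7 - 2/3 = -23/3
p(z) = -(1/6)z - (23/3)


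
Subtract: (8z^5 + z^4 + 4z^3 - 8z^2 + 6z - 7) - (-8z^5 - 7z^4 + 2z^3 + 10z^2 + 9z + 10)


Distribute the minus sign:
  (8z^5 + z^4 + 4z^3 - 8z^2 + 6z - 7)
- (-8z^5 - 7z^4 + 2z^3 + 10z^2 + 9z + 10)
Negate second polynomial: 8z^5 + 7z^4 - 2z^3 - 10z^2 - 9z - 10
Add: 16z^5 + 8z^4 + 2z^3 - 18z^2 - 3z - 17


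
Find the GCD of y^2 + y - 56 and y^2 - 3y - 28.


Factor each:
  y^2 + y - 56 = (y - 7)(y + 8)
  y^2 - 3y - 28 = (y - 7)(y + 4)
Common monic factor: y - 7


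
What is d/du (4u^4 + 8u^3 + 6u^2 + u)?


Apply the power rule term by term:
  d/du(4u^4) = 16u^3
  d/du(8u^3) = 24u^2
  d/du(6u^2) = 12u
  d/du(u) = 1
p'(u) = 16u^3 + 24u^2 + 12u + 1


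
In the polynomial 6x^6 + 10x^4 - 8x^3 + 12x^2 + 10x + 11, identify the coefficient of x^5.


Read off the coefficient of x^5: 0


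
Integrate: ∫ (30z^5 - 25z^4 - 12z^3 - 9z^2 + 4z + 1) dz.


Reverse power rule on each term:
  ∫ 30z^5 dz = 5z^6
  ∫ -25z^4 dz = -5z^5
  ∫ -12z^3 dz = -3z^4
  ∫ -9z^2 dz = -3z^3
  ∫ 4z dz = 2z^2
  ∫ 1 dz = z
F(z) = 5z^6 - 5z^5 - 3z^4 - 3z^3 + 2z^2 + z + C


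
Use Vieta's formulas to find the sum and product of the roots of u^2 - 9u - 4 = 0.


For au^2+bu+c=0: sum = -b/a, product = c/a.
a=1, b=-9, c=-4
Sum = -(-9)/1 = 9
Product = (-4)/1 = -4


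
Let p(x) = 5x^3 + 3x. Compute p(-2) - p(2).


p(-2) = -46
p(2) = 46
p(-2) - p(2) = -46 - 46 = -92


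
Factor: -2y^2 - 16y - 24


Roots satisfy r1 + r2 = -b/a = -8 and r1*r2 = c/a = 12.
So r1 = -2, r2 = -6.
-2y^2 - 16y - 24 = -2(y - r1)(y - r2) = -2(y + 2)(y + 6)


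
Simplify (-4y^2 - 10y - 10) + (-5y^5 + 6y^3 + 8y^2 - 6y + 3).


Align terms by degree and add:
  -4y^2 - 10y - 10
  -5y^5 + 6y^3 + 8y^2 - 6y + 3
= -5y^5 + 6y^3 + 4y^2 - 16y - 7


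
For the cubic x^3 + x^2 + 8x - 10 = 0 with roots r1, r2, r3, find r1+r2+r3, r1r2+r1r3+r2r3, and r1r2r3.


Monic cubic x^3+bx^2+cx+d=0: sum=-b, pairwise sum=c, product=-d.
b=1, c=8, d=-10
r1+r2+r3 = -1
r1r2+r1r3+r2r3 = 8
r1r2r3 = 10


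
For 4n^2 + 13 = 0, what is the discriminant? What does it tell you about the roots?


D = b^2 - 4ac = (0)^2 - 4(4)(13) = 0 - 208 = -208
Since D < 0: two complex conjugate roots (no real roots)


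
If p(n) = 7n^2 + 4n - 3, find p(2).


Using direct substitution:
  7 * (2)^2 = 28
  4 * (2)^1 = 8
  constant: -3
Sum = 28 + 8 - 3 = 33


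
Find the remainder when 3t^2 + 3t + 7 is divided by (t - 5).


By the Remainder Theorem, the remainder equals p(5):
  3*(5)^2 = 75
  3*(5)^1 = 15
  constant: 7
Sum: 75 + 15 + 7 = 97


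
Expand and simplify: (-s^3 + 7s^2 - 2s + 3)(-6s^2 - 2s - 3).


Distribute each term of the first polynomial:
  (-s^3)(-6s^2 - 2s - 3) = 6s^5 + 2s^4 + 3s^3
  (7s^2)(-6s^2 - 2s - 3) = -42s^4 - 14s^3 - 21s^2
  (-2s)(-6s^2 - 2s - 3) = 12s^3 + 4s^2 + 6s
  (3)(-6s^2 - 2s - 3) = -18s^2 - 6s - 9
Sum: 6s^5 - 40s^4 + s^3 - 35s^2 - 9


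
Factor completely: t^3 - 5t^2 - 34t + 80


Try integer roots (divisors of 80). t=2: p(2)=0.
Divide out (t - 2): quotient is t^2 - 3t - 40.
Factor the quadratic: (t + 5)(t - 8)
Result: (t - 2)(t + 5)(t - 8)


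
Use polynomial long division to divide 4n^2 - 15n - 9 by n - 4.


(4n^2 - 15n - 9) / (n - 4)
Step 1: 4n * (n - 4) = 4n^2 - 16n; subtract.
Step 2: 1 * (n - 4) = n - 4; subtract.
Quotient: 4n + 1, Remainder: -5


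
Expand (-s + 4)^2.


Expand (-s + 4)^2 by repeated multiplication:
= s^2 - 8s + 16


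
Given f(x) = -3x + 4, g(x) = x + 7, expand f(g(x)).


Substitute g(x) into f:
f(g(x)) = -3*(x + 7) + 4
Expand and combine: -3x - 17


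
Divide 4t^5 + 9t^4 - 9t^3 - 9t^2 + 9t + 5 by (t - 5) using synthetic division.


Synthetic division with c = 5. Coefficients: 4, 9, -9, -9, 9, 5
Bring down 4.
  4 * 5 = 20; 20 + 9 = 29
  29 * 5 = 145; 145 - 9 = 136
  136 * 5 = 680; 680 - 9 = 671
  671 * 5 = 3355; 3355 + 9 = 3364
  3364 * 5 = 16820; 16820 + 5 = 16825
Quotient: 4t^4 + 29t^3 + 136t^2 + 671t + 3364, Remainder: 16825


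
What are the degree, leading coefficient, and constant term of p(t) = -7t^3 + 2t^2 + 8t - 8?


Highest power of t is 3, with coefficient -7. Constant term is -8.
Degree = 3, leading coefficient = -7, constant term = -8


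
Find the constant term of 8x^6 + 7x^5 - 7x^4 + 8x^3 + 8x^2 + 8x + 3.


Read off the constant term: 3


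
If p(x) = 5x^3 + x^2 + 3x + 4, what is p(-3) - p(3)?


p(-3) = -131
p(3) = 157
p(-3) - p(3) = -131 - 157 = -288


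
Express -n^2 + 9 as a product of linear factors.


Roots satisfy r1 + r2 = -b/a = 0 and r1*r2 = c/a = -9.
So r1 = -3, r2 = 3.
-n^2 + 9 = -(n - r1)(n - r2) = -(n + 3)(n - 3)


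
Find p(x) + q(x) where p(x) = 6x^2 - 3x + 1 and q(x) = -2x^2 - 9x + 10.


Align terms by degree and add:
  6x^2 - 3x + 1
  -2x^2 - 9x + 10
= 4x^2 - 12x + 11


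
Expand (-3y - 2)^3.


Expand (-3y - 2)^3 by repeated multiplication:
  (-3y - 2)^2 = 9y^2 + 12y + 4
= -27y^3 - 54y^2 - 36y - 8


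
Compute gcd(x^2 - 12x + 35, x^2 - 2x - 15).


Factor each:
  x^2 - 12x + 35 = (x - 5)(x - 7)
  x^2 - 2x - 15 = (x - 5)(x + 3)
Common monic factor: x - 5


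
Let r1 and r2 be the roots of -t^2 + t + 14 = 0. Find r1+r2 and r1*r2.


For at^2+bt+c=0: sum = -b/a, product = c/a.
a=-1, b=1, c=14
Sum = -(1)/-1 = 1
Product = (14)/-1 = -14


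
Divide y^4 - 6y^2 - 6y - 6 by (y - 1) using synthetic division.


Synthetic division with c = 1. Coefficients: 1, 0, -6, -6, -6
Bring down 1.
  1 * 1 = 1; 1 + 0 = 1
  1 * 1 = 1; 1 - 6 = -5
  -5 * 1 = -5; -5 - 6 = -11
  -11 * 1 = -11; -11 - 6 = -17
Quotient: y^3 + y^2 - 5y - 11, Remainder: -17


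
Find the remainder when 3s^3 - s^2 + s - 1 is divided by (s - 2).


By the Remainder Theorem, the remainder equals p(2):
  3*(2)^3 = 24
  -1*(2)^2 = -4
  1*(2)^1 = 2
  constant: -1
Sum: 24 - 4 + 2 - 1 = 21


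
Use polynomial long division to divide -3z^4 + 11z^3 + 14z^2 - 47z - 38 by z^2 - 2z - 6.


(-3z^4 + 11z^3 + 14z^2 - 47z - 38) / (z^2 - 2z - 6)
Step 1: -3z^2 * (z^2 - 2z - 6) = -3z^4 + 6z^3 + 18z^2; subtract.
Step 2: 5z * (z^2 - 2z - 6) = 5z^3 - 10z^2 - 30z; subtract.
Step 3: 6 * (z^2 - 2z - 6) = 6z^2 - 12z - 36; subtract.
Quotient: -3z^2 + 5z + 6, Remainder: -5z - 2


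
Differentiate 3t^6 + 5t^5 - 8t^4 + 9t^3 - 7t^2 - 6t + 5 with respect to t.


Apply the power rule term by term:
  d/dt(3t^6) = 18t^5
  d/dt(5t^5) = 25t^4
  d/dt(-8t^4) = -32t^3
  d/dt(9t^3) = 27t^2
  d/dt(-7t^2) = -14t
  d/dt(-6t) = -6
  d/dt(5) = 0
p'(t) = 18t^5 + 25t^4 - 32t^3 + 27t^2 - 14t - 6


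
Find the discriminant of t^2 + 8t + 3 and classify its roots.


D = b^2 - 4ac = (8)^2 - 4(1)(3) = 64 - 12 = 52
Since D > 0: two distinct irrational roots


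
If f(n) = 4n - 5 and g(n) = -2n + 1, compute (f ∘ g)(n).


Substitute g(n) into f:
f(g(n)) = 4*(-2n + 1) + (-5)
Expand and combine: -8n - 1


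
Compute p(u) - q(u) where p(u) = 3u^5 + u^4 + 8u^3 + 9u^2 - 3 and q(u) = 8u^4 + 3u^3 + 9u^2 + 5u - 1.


Distribute the minus sign:
  (3u^5 + u^4 + 8u^3 + 9u^2 - 3)
- (8u^4 + 3u^3 + 9u^2 + 5u - 1)
Negate second polynomial: -8u^4 - 3u^3 - 9u^2 - 5u + 1
Add: 3u^5 - 7u^4 + 5u^3 - 5u - 2


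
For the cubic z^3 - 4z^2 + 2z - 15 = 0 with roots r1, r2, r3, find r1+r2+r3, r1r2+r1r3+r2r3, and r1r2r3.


Monic cubic z^3+bz^2+cz+d=0: sum=-b, pairwise sum=c, product=-d.
b=-4, c=2, d=-15
r1+r2+r3 = 4
r1r2+r1r3+r2r3 = 2
r1r2r3 = 15


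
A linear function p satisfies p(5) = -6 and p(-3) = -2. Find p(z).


p(z) = mz + b. Using p(5)=-6, p(-3)=-2:
m = (-6 + 2)/(5 + 3) = -4/8 = -1/2
b = -6 - m*(5) = -6 + 5/2 = -7/2
p(z) = -(1/2)z - (7/2)


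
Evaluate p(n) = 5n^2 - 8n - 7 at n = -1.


Using direct substitution:
  5 * (-1)^2 = 5
  -8 * (-1)^1 = 8
  constant: -7
Sum = 5 + 8 - 7 = 6


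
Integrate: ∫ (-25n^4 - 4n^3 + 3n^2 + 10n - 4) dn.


Reverse power rule on each term:
  ∫ -25n^4 dn = -5n^5
  ∫ -4n^3 dn = -n^4
  ∫ 3n^2 dn = n^3
  ∫ 10n dn = 5n^2
  ∫ -4 dn = -4n
F(n) = -5n^5 - n^4 + n^3 + 5n^2 - 4n + C


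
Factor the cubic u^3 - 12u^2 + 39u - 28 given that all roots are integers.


Try integer roots (divisors of -28). u=4: p(4)=0.
Divide out (u - 4): quotient is u^2 - 8u + 7.
Factor the quadratic: (u - 1)(u - 7)
Result: (u - 4)(u - 1)(u - 7)


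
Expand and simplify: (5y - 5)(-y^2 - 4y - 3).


Distribute each term of the first polynomial:
  (5y)(-y^2 - 4y - 3) = -5y^3 - 20y^2 - 15y
  (-5)(-y^2 - 4y - 3) = 5y^2 + 20y + 15
Sum: -5y^3 - 15y^2 + 5y + 15


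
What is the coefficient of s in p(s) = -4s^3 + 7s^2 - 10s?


Read off the coefficient of s: -10


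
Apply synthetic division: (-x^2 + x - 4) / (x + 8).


Synthetic division with c = -8. Coefficients: -1, 1, -4
Bring down -1.
  -1 * -8 = 8; 8 + 1 = 9
  9 * -8 = -72; -72 - 4 = -76
Quotient: -x + 9, Remainder: -76


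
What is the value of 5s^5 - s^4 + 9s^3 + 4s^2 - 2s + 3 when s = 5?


Using direct substitution:
  5 * (5)^5 = 15625
  -1 * (5)^4 = -625
  9 * (5)^3 = 1125
  4 * (5)^2 = 100
  -2 * (5)^1 = -10
  constant: 3
Sum = 15625 - 625 + 1125 + 100 - 10 + 3 = 16218


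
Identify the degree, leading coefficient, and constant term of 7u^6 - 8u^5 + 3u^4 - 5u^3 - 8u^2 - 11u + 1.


Highest power of u is 6, with coefficient 7. Constant term is 1.
Degree = 6, leading coefficient = 7, constant term = 1


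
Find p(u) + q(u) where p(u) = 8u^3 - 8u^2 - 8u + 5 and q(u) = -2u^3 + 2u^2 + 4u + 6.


Align terms by degree and add:
  8u^3 - 8u^2 - 8u + 5
  -2u^3 + 2u^2 + 4u + 6
= 6u^3 - 6u^2 - 4u + 11


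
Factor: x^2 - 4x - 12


Roots satisfy r1 + r2 = -b/a = 4 and r1*r2 = c/a = -12.
So r1 = -2, r2 = 6.
x^2 - 4x - 12 = (x - r1)(x - r2) = (x + 2)(x - 6)


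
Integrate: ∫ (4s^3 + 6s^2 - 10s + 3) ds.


Reverse power rule on each term:
  ∫ 4s^3 ds = s^4
  ∫ 6s^2 ds = 2s^3
  ∫ -10s ds = -5s^2
  ∫ 3 ds = 3s
F(s) = s^4 + 2s^3 - 5s^2 + 3s + C


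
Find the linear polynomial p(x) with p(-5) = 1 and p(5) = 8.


p(x) = mx + b. Using p(-5)=1, p(5)=8:
m = (1 - 8)/(-5 - 5) = -7/-10 = 7/10
b = 1 - m*(-5) = 1 + 7/2 = 9/2
p(x) = (7/10)x + (9/2)


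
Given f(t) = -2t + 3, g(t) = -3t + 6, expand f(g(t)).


Substitute g(t) into f:
f(g(t)) = -2*(-3t + 6) + 3
Expand and combine: 6t - 9


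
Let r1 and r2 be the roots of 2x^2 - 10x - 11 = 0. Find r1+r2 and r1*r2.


For ax^2+bx+c=0: sum = -b/a, product = c/a.
a=2, b=-10, c=-11
Sum = -(-10)/2 = 5
Product = (-11)/2 = -11/2


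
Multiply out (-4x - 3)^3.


Expand (-4x - 3)^3 by repeated multiplication:
  (-4x - 3)^2 = 16x^2 + 24x + 9
= -64x^3 - 144x^2 - 108x - 27


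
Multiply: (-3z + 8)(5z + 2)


Distribute each term of the first polynomial:
  (-3z)(5z + 2) = -15z^2 - 6z
  (8)(5z + 2) = 40z + 16
Sum: -15z^2 + 34z + 16


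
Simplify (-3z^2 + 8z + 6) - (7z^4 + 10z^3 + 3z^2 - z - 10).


Distribute the minus sign:
  (-3z^2 + 8z + 6)
- (7z^4 + 10z^3 + 3z^2 - z - 10)
Negate second polynomial: -7z^4 - 10z^3 - 3z^2 + z + 10
Add: -7z^4 - 10z^3 - 6z^2 + 9z + 16


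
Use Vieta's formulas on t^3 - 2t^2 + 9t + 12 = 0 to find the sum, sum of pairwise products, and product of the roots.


Monic cubic t^3+bt^2+ct+d=0: sum=-b, pairwise sum=c, product=-d.
b=-2, c=9, d=12
r1+r2+r3 = 2
r1r2+r1r3+r2r3 = 9
r1r2r3 = -12


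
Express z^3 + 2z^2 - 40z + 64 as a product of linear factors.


Try integer roots (divisors of 64). z=2: p(2)=0.
Divide out (z - 2): quotient is z^2 + 4z - 32.
Factor the quadratic: (z - 4)(z + 8)
Result: (z - 2)(z - 4)(z + 8)


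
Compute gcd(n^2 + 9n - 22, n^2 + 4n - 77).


Factor each:
  n^2 + 9n - 22 = (n + 11)(n - 2)
  n^2 + 4n - 77 = (n + 11)(n - 7)
Common monic factor: n + 11


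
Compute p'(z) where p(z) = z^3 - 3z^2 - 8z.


Apply the power rule term by term:
  d/dz(z^3) = 3z^2
  d/dz(-3z^2) = -6z
  d/dz(-8z) = -8
p'(z) = 3z^2 - 6z - 8


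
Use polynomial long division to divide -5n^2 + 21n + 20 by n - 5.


(-5n^2 + 21n + 20) / (n - 5)
Step 1: -5n * (n - 5) = -5n^2 + 25n; subtract.
Step 2: -4 * (n - 5) = -4n + 20; subtract.
Quotient: -5n - 4, Remainder: 0


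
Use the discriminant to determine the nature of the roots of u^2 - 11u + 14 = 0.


D = b^2 - 4ac = (-11)^2 - 4(1)(14) = 121 - 56 = 65
Since D > 0: two distinct irrational roots


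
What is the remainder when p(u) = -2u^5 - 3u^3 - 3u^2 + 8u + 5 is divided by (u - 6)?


By the Remainder Theorem, the remainder equals p(6):
  -2*(6)^5 = -15552
  0*(6)^4 = 0
  -3*(6)^3 = -648
  -3*(6)^2 = -108
  8*(6)^1 = 48
  constant: 5
Sum: -15552 + 0 - 648 - 108 + 48 + 5 = -16255


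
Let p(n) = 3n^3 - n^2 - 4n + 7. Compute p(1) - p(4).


p(1) = 5
p(4) = 167
p(1) - p(4) = 5 - 167 = -162


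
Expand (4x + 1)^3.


Expand (4x + 1)^3 by repeated multiplication:
  (4x + 1)^2 = 16x^2 + 8x + 1
= 64x^3 + 48x^2 + 12x + 1


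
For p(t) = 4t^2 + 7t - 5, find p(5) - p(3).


p(5) = 130
p(3) = 52
p(5) - p(3) = 130 - 52 = 78


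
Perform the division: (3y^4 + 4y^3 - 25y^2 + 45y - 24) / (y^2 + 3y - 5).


(3y^4 + 4y^3 - 25y^2 + 45y - 24) / (y^2 + 3y - 5)
Step 1: 3y^2 * (y^2 + 3y - 5) = 3y^4 + 9y^3 - 15y^2; subtract.
Step 2: -5y * (y^2 + 3y - 5) = -5y^3 - 15y^2 + 25y; subtract.
Step 3: 5 * (y^2 + 3y - 5) = 5y^2 + 15y - 25; subtract.
Quotient: 3y^2 - 5y + 5, Remainder: 5y + 1


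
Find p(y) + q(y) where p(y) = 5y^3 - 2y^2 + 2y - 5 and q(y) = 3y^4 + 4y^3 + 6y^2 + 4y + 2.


Align terms by degree and add:
  5y^3 - 2y^2 + 2y - 5
+ 3y^4 + 4y^3 + 6y^2 + 4y + 2
= 3y^4 + 9y^3 + 4y^2 + 6y - 3


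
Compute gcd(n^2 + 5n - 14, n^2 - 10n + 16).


Factor each:
  n^2 + 5n - 14 = (n - 2)(n + 7)
  n^2 - 10n + 16 = (n - 2)(n - 8)
Common monic factor: n - 2


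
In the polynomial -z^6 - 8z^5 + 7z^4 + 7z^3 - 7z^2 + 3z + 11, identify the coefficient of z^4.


Read off the coefficient of z^4: 7


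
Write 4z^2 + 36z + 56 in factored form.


Roots satisfy r1 + r2 = -b/a = -9 and r1*r2 = c/a = 14.
So r1 = -7, r2 = -2.
4z^2 + 36z + 56 = 4(z - r1)(z - r2) = 4(z + 7)(z + 2)


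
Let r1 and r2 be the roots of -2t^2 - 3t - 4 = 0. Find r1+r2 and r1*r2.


For at^2+bt+c=0: sum = -b/a, product = c/a.
a=-2, b=-3, c=-4
Sum = -(-3)/-2 = -3/2
Product = (-4)/-2 = 2


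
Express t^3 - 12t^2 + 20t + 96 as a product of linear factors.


Try integer roots (divisors of 96). t=-2: p(-2)=0.
Divide out (t + 2): quotient is t^2 - 14t + 48.
Factor the quadratic: (t - 6)(t - 8)
Result: (t + 2)(t - 6)(t - 8)


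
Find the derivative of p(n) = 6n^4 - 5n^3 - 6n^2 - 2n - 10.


Apply the power rule term by term:
  d/dn(6n^4) = 24n^3
  d/dn(-5n^3) = -15n^2
  d/dn(-6n^2) = -12n
  d/dn(-2n) = -2
  d/dn(-10) = 0
p'(n) = 24n^3 - 15n^2 - 12n - 2


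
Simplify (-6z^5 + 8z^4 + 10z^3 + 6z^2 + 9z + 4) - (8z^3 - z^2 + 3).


Distribute the minus sign:
  (-6z^5 + 8z^4 + 10z^3 + 6z^2 + 9z + 4)
- (8z^3 - z^2 + 3)
Negate second polynomial: -8z^3 + z^2 - 3
Add: -6z^5 + 8z^4 + 2z^3 + 7z^2 + 9z + 1


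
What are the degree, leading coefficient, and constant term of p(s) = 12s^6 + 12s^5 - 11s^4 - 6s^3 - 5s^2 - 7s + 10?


Highest power of s is 6, with coefficient 12. Constant term is 10.
Degree = 6, leading coefficient = 12, constant term = 10


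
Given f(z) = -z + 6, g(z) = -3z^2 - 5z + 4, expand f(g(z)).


Substitute g(z) into f:
f(g(z)) = -1*(-3z^2 - 5z + 4) + 6
Expand and combine: 3z^2 + 5z + 2


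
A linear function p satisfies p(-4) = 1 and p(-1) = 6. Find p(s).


p(s) = ms + b. Using p(-4)=1, p(-1)=6:
m = (1 - 6)/(-4 + 1) = -5/-3 = 5/3
b = 1 - m*(-4) = 1 + 20/3 = 23/3
p(s) = (5/3)s + (23/3)


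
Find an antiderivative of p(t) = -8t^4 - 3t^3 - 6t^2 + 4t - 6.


Reverse power rule on each term:
  ∫ -8t^4 dt = -(8/5)t^5
  ∫ -3t^3 dt = -(3/4)t^4
  ∫ -6t^2 dt = -2t^3
  ∫ 4t dt = 2t^2
  ∫ -6 dt = -6t
F(t) = -(8/5)t^5 - (3/4)t^4 - 2t^3 + 2t^2 - 6t + C


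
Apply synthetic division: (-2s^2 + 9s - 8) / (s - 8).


Synthetic division with c = 8. Coefficients: -2, 9, -8
Bring down -2.
  -2 * 8 = -16; -16 + 9 = -7
  -7 * 8 = -56; -56 - 8 = -64
Quotient: -2s - 7, Remainder: -64


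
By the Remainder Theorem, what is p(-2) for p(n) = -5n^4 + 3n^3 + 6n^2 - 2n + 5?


By the Remainder Theorem, the remainder equals p(-2):
  -5*(-2)^4 = -80
  3*(-2)^3 = -24
  6*(-2)^2 = 24
  -2*(-2)^1 = 4
  constant: 5
Sum: -80 - 24 + 24 + 4 + 5 = -71


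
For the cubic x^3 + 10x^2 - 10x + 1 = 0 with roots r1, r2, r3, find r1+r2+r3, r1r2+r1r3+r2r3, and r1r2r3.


Monic cubic x^3+bx^2+cx+d=0: sum=-b, pairwise sum=c, product=-d.
b=10, c=-10, d=1
r1+r2+r3 = -10
r1r2+r1r3+r2r3 = -10
r1r2r3 = -1


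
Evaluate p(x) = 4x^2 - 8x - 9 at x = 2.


Using direct substitution:
  4 * (2)^2 = 16
  -8 * (2)^1 = -16
  constant: -9
Sum = 16 - 16 - 9 = -9


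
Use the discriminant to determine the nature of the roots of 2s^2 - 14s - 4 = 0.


D = b^2 - 4ac = (-14)^2 - 4(2)(-4) = 196 + 32 = 228
Since D > 0: two distinct irrational roots


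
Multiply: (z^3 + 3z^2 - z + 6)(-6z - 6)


Distribute each term of the first polynomial:
  (z^3)(-6z - 6) = -6z^4 - 6z^3
  (3z^2)(-6z - 6) = -18z^3 - 18z^2
  (-z)(-6z - 6) = 6z^2 + 6z
  (6)(-6z - 6) = -36z - 36
Sum: -6z^4 - 24z^3 - 12z^2 - 30z - 36


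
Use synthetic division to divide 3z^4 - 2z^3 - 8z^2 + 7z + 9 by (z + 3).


Synthetic division with c = -3. Coefficients: 3, -2, -8, 7, 9
Bring down 3.
  3 * -3 = -9; -9 - 2 = -11
  -11 * -3 = 33; 33 - 8 = 25
  25 * -3 = -75; -75 + 7 = -68
  -68 * -3 = 204; 204 + 9 = 213
Quotient: 3z^3 - 11z^2 + 25z - 68, Remainder: 213


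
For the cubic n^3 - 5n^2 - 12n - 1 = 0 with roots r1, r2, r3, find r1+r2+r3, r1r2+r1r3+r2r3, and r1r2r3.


Monic cubic n^3+bn^2+cn+d=0: sum=-b, pairwise sum=c, product=-d.
b=-5, c=-12, d=-1
r1+r2+r3 = 5
r1r2+r1r3+r2r3 = -12
r1r2r3 = 1


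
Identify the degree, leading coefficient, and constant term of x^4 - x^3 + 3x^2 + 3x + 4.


Highest power of x is 4, with coefficient 1. Constant term is 4.
Degree = 4, leading coefficient = 1, constant term = 4


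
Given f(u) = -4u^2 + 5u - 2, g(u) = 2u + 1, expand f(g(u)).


Substitute g(u) into f:
f(g(u)) = -4*(2u + 1)^2 + 5*(2u + 1) + (-2)
(2u + 1)^2 = 4u^2 + 4u + 1
Expand and combine: -16u^2 - 6u - 1


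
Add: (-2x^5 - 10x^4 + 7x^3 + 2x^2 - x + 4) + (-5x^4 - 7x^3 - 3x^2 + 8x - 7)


Align terms by degree and add:
  -2x^5 - 10x^4 + 7x^3 + 2x^2 - x + 4
  -5x^4 - 7x^3 - 3x^2 + 8x - 7
= -2x^5 - 15x^4 - x^2 + 7x - 3


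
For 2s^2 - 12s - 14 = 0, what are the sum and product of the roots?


For as^2+bs+c=0: sum = -b/a, product = c/a.
a=2, b=-12, c=-14
Sum = -(-12)/2 = 6
Product = (-14)/2 = -7


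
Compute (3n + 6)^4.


Expand (3n + 6)^4 by repeated multiplication:
  (3n + 6)^2 = 9n^2 + 36n + 36
  (3n + 6)^3 = 27n^3 + 162n^2 + 324n + 216
= 81n^4 + 648n^3 + 1944n^2 + 2592n + 1296


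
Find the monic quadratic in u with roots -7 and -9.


p(u) = (u + 7)(u + 9)
Expand: u^2 + 16u + 63


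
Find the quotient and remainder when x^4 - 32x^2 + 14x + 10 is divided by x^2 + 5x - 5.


(x^4 - 32x^2 + 14x + 10) / (x^2 + 5x - 5)
Step 1: x^2 * (x^2 + 5x - 5) = x^4 + 5x^3 - 5x^2; subtract.
Step 2: -5x * (x^2 + 5x - 5) = -5x^3 - 25x^2 + 25x; subtract.
Step 3: -2 * (x^2 + 5x - 5) = -2x^2 - 10x + 10; subtract.
Quotient: x^2 - 5x - 2, Remainder: -x


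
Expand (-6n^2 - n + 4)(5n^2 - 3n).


Distribute each term of the first polynomial:
  (-6n^2)(5n^2 - 3n) = -30n^4 + 18n^3
  (-n)(5n^2 - 3n) = -5n^3 + 3n^2
  (4)(5n^2 - 3n) = 20n^2 - 12n
Sum: -30n^4 + 13n^3 + 23n^2 - 12n


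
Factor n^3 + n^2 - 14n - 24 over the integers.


Try integer roots (divisors of -24). n=4: p(4)=0.
Divide out (n - 4): quotient is n^2 + 5n + 6.
Factor the quadratic: (n + 3)(n + 2)
Result: (n - 4)(n + 3)(n + 2)


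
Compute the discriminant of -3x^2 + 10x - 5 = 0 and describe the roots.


D = b^2 - 4ac = (10)^2 - 4(-3)(-5) = 100 - 60 = 40
Since D > 0: two distinct irrational roots


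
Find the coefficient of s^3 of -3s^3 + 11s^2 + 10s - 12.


Read off the coefficient of s^3: -3


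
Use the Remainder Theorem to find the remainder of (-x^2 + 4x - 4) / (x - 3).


By the Remainder Theorem, the remainder equals p(3):
  -1*(3)^2 = -9
  4*(3)^1 = 12
  constant: -4
Sum: -9 + 12 - 4 = -1


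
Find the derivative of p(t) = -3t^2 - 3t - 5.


Apply the power rule term by term:
  d/dt(-3t^2) = -6t
  d/dt(-3t) = -3
  d/dt(-5) = 0
p'(t) = -6t - 3


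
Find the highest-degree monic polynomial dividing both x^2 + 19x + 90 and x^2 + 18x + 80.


Factor each:
  x^2 + 19x + 90 = (x + 10)(x + 9)
  x^2 + 18x + 80 = (x + 10)(x + 8)
Common monic factor: x + 10


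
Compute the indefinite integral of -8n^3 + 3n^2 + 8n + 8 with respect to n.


Reverse power rule on each term:
  ∫ -8n^3 dn = -2n^4
  ∫ 3n^2 dn = n^3
  ∫ 8n dn = 4n^2
  ∫ 8 dn = 8n
F(n) = -2n^4 + n^3 + 4n^2 + 8n + C


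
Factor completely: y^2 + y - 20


Roots satisfy r1 + r2 = -b/a = -1 and r1*r2 = c/a = -20.
So r1 = 4, r2 = -5.
y^2 + y - 20 = (y - r1)(y - r2) = (y - 4)(y + 5)


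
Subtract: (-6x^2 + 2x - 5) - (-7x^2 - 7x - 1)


Distribute the minus sign:
  (-6x^2 + 2x - 5)
- (-7x^2 - 7x - 1)
Negate second polynomial: 7x^2 + 7x + 1
Add: x^2 + 9x - 4


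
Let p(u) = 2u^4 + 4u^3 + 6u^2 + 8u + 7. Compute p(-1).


Using direct substitution:
  2 * (-1)^4 = 2
  4 * (-1)^3 = -4
  6 * (-1)^2 = 6
  8 * (-1)^1 = -8
  constant: 7
Sum = 2 - 4 + 6 - 8 + 7 = 3


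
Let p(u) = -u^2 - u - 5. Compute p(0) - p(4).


p(0) = -5
p(4) = -25
p(0) - p(4) = -5 + 25 = 20


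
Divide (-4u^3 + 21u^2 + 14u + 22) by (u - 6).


(-4u^3 + 21u^2 + 14u + 22) / (u - 6)
Step 1: -4u^2 * (u - 6) = -4u^3 + 24u^2; subtract.
Step 2: -3u * (u - 6) = -3u^2 + 18u; subtract.
Step 3: -4 * (u - 6) = -4u + 24; subtract.
Quotient: -4u^2 - 3u - 4, Remainder: -2


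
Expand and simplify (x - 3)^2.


Expand (x - 3)^2 by repeated multiplication:
= x^2 - 6x + 9


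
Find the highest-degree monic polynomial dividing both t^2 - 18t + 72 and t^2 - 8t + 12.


Factor each:
  t^2 - 18t + 72 = (t - 6)(t - 12)
  t^2 - 8t + 12 = (t - 6)(t - 2)
Common monic factor: t - 6


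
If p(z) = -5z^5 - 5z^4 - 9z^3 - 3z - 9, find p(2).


Using direct substitution:
  -5 * (2)^5 = -160
  -5 * (2)^4 = -80
  -9 * (2)^3 = -72
  0 * (2)^2 = 0
  -3 * (2)^1 = -6
  constant: -9
Sum = -160 - 80 - 72 + 0 - 6 - 9 = -327


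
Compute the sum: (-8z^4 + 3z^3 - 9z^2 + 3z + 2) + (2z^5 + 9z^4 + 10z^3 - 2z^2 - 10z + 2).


Align terms by degree and add:
  -8z^4 + 3z^3 - 9z^2 + 3z + 2
+ 2z^5 + 9z^4 + 10z^3 - 2z^2 - 10z + 2
= 2z^5 + z^4 + 13z^3 - 11z^2 - 7z + 4


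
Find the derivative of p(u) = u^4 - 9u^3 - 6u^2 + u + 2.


Apply the power rule term by term:
  d/du(u^4) = 4u^3
  d/du(-9u^3) = -27u^2
  d/du(-6u^2) = -12u
  d/du(u) = 1
  d/du(2) = 0
p'(u) = 4u^3 - 27u^2 - 12u + 1


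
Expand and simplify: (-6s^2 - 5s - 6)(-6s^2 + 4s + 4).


Distribute each term of the first polynomial:
  (-6s^2)(-6s^2 + 4s + 4) = 36s^4 - 24s^3 - 24s^2
  (-5s)(-6s^2 + 4s + 4) = 30s^3 - 20s^2 - 20s
  (-6)(-6s^2 + 4s + 4) = 36s^2 - 24s - 24
Sum: 36s^4 + 6s^3 - 8s^2 - 44s - 24


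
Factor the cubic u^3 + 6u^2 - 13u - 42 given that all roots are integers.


Try integer roots (divisors of -42). u=-2: p(-2)=0.
Divide out (u + 2): quotient is u^2 + 4u - 21.
Factor the quadratic: (u + 7)(u - 3)
Result: (u + 2)(u + 7)(u - 3)


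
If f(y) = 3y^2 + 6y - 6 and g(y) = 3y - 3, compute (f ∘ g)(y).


Substitute g(y) into f:
f(g(y)) = 3*(3y - 3)^2 + 6*(3y - 3) + (-6)
(3y - 3)^2 = 9y^2 - 18y + 9
Expand and combine: 27y^2 - 36y + 3


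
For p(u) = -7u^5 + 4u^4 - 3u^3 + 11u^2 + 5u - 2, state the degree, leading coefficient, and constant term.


Highest power of u is 5, with coefficient -7. Constant term is -2.
Degree = 5, leading coefficient = -7, constant term = -2


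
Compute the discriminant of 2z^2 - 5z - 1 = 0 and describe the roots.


D = b^2 - 4ac = (-5)^2 - 4(2)(-1) = 25 + 8 = 33
Since D > 0: two distinct irrational roots


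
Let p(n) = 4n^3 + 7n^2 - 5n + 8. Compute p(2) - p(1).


p(2) = 58
p(1) = 14
p(2) - p(1) = 58 - 14 = 44


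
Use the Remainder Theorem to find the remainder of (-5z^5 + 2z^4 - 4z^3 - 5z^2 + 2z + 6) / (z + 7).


By the Remainder Theorem, the remainder equals p(-7):
  -5*(-7)^5 = 84035
  2*(-7)^4 = 4802
  -4*(-7)^3 = 1372
  -5*(-7)^2 = -245
  2*(-7)^1 = -14
  constant: 6
Sum: 84035 + 4802 + 1372 - 245 - 14 + 6 = 89956


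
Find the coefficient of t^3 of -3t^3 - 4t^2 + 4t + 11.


Read off the coefficient of t^3: -3


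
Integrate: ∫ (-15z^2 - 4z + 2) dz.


Reverse power rule on each term:
  ∫ -15z^2 dz = -5z^3
  ∫ -4z dz = -2z^2
  ∫ 2 dz = 2z
F(z) = -5z^3 - 2z^2 + 2z + C


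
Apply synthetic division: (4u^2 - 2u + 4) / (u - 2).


Synthetic division with c = 2. Coefficients: 4, -2, 4
Bring down 4.
  4 * 2 = 8; 8 - 2 = 6
  6 * 2 = 12; 12 + 4 = 16
Quotient: 4u + 6, Remainder: 16


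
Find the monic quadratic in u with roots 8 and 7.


p(u) = (u - 8)(u - 7)
Expand: u^2 - 15u + 56


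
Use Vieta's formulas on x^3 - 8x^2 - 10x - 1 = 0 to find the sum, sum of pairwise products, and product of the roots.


Monic cubic x^3+bx^2+cx+d=0: sum=-b, pairwise sum=c, product=-d.
b=-8, c=-10, d=-1
r1+r2+r3 = 8
r1r2+r1r3+r2r3 = -10
r1r2r3 = 1


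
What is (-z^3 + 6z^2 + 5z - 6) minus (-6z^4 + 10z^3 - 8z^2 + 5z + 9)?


Distribute the minus sign:
  (-z^3 + 6z^2 + 5z - 6)
- (-6z^4 + 10z^3 - 8z^2 + 5z + 9)
Negate second polynomial: 6z^4 - 10z^3 + 8z^2 - 5z - 9
Add: 6z^4 - 11z^3 + 14z^2 - 15


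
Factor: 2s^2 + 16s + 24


Roots satisfy r1 + r2 = -b/a = -8 and r1*r2 = c/a = 12.
So r1 = -6, r2 = -2.
2s^2 + 16s + 24 = 2(s - r1)(s - r2) = 2(s + 6)(s + 2)


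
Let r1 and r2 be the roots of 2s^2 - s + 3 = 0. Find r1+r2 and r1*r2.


For as^2+bs+c=0: sum = -b/a, product = c/a.
a=2, b=-1, c=3
Sum = -(-1)/2 = 1/2
Product = (3)/2 = 3/2


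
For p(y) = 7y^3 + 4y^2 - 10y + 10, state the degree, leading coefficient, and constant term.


Highest power of y is 3, with coefficient 7. Constant term is 10.
Degree = 3, leading coefficient = 7, constant term = 10


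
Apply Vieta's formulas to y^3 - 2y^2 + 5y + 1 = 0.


Monic cubic y^3+by^2+cy+d=0: sum=-b, pairwise sum=c, product=-d.
b=-2, c=5, d=1
r1+r2+r3 = 2
r1r2+r1r3+r2r3 = 5
r1r2r3 = -1


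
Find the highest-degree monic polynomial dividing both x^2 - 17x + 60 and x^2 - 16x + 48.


Factor each:
  x^2 - 17x + 60 = (x - 12)(x - 5)
  x^2 - 16x + 48 = (x - 12)(x - 4)
Common monic factor: x - 12


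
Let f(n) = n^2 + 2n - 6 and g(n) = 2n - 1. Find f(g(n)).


Substitute g(n) into f:
f(g(n)) = 1*(2n - 1)^2 + 2*(2n - 1) + (-6)
(2n - 1)^2 = 4n^2 - 4n + 1
Expand and combine: 4n^2 - 7


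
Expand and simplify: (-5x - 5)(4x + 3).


Distribute each term of the first polynomial:
  (-5x)(4x + 3) = -20x^2 - 15x
  (-5)(4x + 3) = -20x - 15
Sum: -20x^2 - 35x - 15


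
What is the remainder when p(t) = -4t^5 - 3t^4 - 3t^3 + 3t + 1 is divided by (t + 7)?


By the Remainder Theorem, the remainder equals p(-7):
  -4*(-7)^5 = 67228
  -3*(-7)^4 = -7203
  -3*(-7)^3 = 1029
  0*(-7)^2 = 0
  3*(-7)^1 = -21
  constant: 1
Sum: 67228 - 7203 + 1029 + 0 - 21 + 1 = 61034


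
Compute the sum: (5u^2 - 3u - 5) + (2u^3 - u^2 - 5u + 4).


Align terms by degree and add:
  5u^2 - 3u - 5
+ 2u^3 - u^2 - 5u + 4
= 2u^3 + 4u^2 - 8u - 1


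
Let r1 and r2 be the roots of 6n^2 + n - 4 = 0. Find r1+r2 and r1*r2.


For an^2+bn+c=0: sum = -b/a, product = c/a.
a=6, b=1, c=-4
Sum = -(1)/6 = -1/6
Product = (-4)/6 = -2/3


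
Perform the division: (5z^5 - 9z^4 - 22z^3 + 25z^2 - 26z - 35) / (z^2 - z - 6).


(5z^5 - 9z^4 - 22z^3 + 25z^2 - 26z - 35) / (z^2 - z - 6)
Step 1: 5z^3 * (z^2 - z - 6) = 5z^5 - 5z^4 - 30z^3; subtract.
Step 2: -4z^2 * (z^2 - z - 6) = -4z^4 + 4z^3 + 24z^2; subtract.
Step 3: 4z * (z^2 - z - 6) = 4z^3 - 4z^2 - 24z; subtract.
Step 4: 5 * (z^2 - z - 6) = 5z^2 - 5z - 30; subtract.
Quotient: 5z^3 - 4z^2 + 4z + 5, Remainder: 3z - 5


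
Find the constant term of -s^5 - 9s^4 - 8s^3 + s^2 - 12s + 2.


Read off the constant term: 2


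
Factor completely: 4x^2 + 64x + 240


Roots satisfy r1 + r2 = -b/a = -16 and r1*r2 = c/a = 60.
So r1 = -6, r2 = -10.
4x^2 + 64x + 240 = 4(x - r1)(x - r2) = 4(x + 6)(x + 10)


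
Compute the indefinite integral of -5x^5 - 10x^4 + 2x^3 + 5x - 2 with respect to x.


Reverse power rule on each term:
  ∫ -5x^5 dx = -(5/6)x^6
  ∫ -10x^4 dx = -2x^5
  ∫ 2x^3 dx = (1/2)x^4
  ∫ 5x dx = (5/2)x^2
  ∫ -2 dx = -2x
F(x) = -(5/6)x^6 - 2x^5 + (1/2)x^4 + (5/2)x^2 - 2x + C


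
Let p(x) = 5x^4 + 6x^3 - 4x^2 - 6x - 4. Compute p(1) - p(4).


p(1) = -3
p(4) = 1572
p(1) - p(4) = -3 - 1572 = -1575


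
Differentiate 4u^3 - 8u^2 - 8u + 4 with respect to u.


Apply the power rule term by term:
  d/du(4u^3) = 12u^2
  d/du(-8u^2) = -16u
  d/du(-8u) = -8
  d/du(4) = 0
p'(u) = 12u^2 - 16u - 8


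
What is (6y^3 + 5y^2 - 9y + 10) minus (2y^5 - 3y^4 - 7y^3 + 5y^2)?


Distribute the minus sign:
  (6y^3 + 5y^2 - 9y + 10)
- (2y^5 - 3y^4 - 7y^3 + 5y^2)
Negate second polynomial: -2y^5 + 3y^4 + 7y^3 - 5y^2
Add: -2y^5 + 3y^4 + 13y^3 - 9y + 10


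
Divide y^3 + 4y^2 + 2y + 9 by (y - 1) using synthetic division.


Synthetic division with c = 1. Coefficients: 1, 4, 2, 9
Bring down 1.
  1 * 1 = 1; 1 + 4 = 5
  5 * 1 = 5; 5 + 2 = 7
  7 * 1 = 7; 7 + 9 = 16
Quotient: y^2 + 5y + 7, Remainder: 16


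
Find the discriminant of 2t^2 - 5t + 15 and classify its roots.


D = b^2 - 4ac = (-5)^2 - 4(2)(15) = 25 - 120 = -95
Since D < 0: two complex conjugate roots (no real roots)


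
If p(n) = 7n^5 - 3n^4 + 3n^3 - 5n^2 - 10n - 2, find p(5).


Using direct substitution:
  7 * (5)^5 = 21875
  -3 * (5)^4 = -1875
  3 * (5)^3 = 375
  -5 * (5)^2 = -125
  -10 * (5)^1 = -50
  constant: -2
Sum = 21875 - 1875 + 375 - 125 - 50 - 2 = 20198


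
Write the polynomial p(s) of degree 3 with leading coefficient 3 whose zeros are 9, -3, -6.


p(s) = 3(s - 9)(s + 3)(s + 6)
Expand: 3s^3 - 189s - 486


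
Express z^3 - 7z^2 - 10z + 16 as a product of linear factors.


Try integer roots (divisors of 16). z=1: p(1)=0.
Divide out (z - 1): quotient is z^2 - 6z - 16.
Factor the quadratic: (z + 2)(z - 8)
Result: (z - 1)(z + 2)(z - 8)


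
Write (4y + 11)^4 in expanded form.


Expand (4y + 11)^4 by repeated multiplication:
  (4y + 11)^2 = 16y^2 + 88y + 121
  (4y + 11)^3 = 64y^3 + 528y^2 + 1452y + 1331
= 256y^4 + 2816y^3 + 11616y^2 + 21296y + 14641


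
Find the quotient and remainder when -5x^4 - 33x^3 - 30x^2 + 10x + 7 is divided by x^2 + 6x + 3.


(-5x^4 - 33x^3 - 30x^2 + 10x + 7) / (x^2 + 6x + 3)
Step 1: -5x^2 * (x^2 + 6x + 3) = -5x^4 - 30x^3 - 15x^2; subtract.
Step 2: -3x * (x^2 + 6x + 3) = -3x^3 - 18x^2 - 9x; subtract.
Step 3: 3 * (x^2 + 6x + 3) = 3x^2 + 18x + 9; subtract.
Quotient: -5x^2 - 3x + 3, Remainder: x - 2


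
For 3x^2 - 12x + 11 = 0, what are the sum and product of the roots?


For ax^2+bx+c=0: sum = -b/a, product = c/a.
a=3, b=-12, c=11
Sum = -(-12)/3 = 4
Product = (11)/3 = 11/3


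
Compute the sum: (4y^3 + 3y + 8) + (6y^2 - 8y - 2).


Align terms by degree and add:
  4y^3 + 3y + 8
+ 6y^2 - 8y - 2
= 4y^3 + 6y^2 - 5y + 6


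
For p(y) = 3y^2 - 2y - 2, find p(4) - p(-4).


p(4) = 38
p(-4) = 54
p(4) - p(-4) = 38 - 54 = -16


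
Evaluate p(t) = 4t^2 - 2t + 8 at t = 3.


Using direct substitution:
  4 * (3)^2 = 36
  -2 * (3)^1 = -6
  constant: 8
Sum = 36 - 6 + 8 = 38


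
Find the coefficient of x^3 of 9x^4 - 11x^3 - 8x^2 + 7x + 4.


Read off the coefficient of x^3: -11


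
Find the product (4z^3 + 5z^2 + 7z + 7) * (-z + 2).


Distribute each term of the first polynomial:
  (4z^3)(-z + 2) = -4z^4 + 8z^3
  (5z^2)(-z + 2) = -5z^3 + 10z^2
  (7z)(-z + 2) = -7z^2 + 14z
  (7)(-z + 2) = -7z + 14
Sum: -4z^4 + 3z^3 + 3z^2 + 7z + 14


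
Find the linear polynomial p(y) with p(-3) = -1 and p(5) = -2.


p(y) = my + b. Using p(-3)=-1, p(5)=-2:
m = (-1 + 2)/(-3 - 5) = 1/-8 = -1/8
b = -1 - m*(-3) = -1 - 3/8 = -11/8
p(y) = -(1/8)y - (11/8)


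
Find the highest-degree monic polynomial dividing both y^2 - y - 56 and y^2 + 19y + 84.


Factor each:
  y^2 - y - 56 = (y + 7)(y - 8)
  y^2 + 19y + 84 = (y + 7)(y + 12)
Common monic factor: y + 7


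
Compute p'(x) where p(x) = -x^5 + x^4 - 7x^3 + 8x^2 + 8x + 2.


Apply the power rule term by term:
  d/dx(-x^5) = -5x^4
  d/dx(x^4) = 4x^3
  d/dx(-7x^3) = -21x^2
  d/dx(8x^2) = 16x
  d/dx(8x) = 8
  d/dx(2) = 0
p'(x) = -5x^4 + 4x^3 - 21x^2 + 16x + 8


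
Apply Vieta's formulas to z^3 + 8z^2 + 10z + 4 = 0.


Monic cubic z^3+bz^2+cz+d=0: sum=-b, pairwise sum=c, product=-d.
b=8, c=10, d=4
r1+r2+r3 = -8
r1r2+r1r3+r2r3 = 10
r1r2r3 = -4


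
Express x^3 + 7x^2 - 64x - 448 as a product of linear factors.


Try integer roots (divisors of -448). x=-8: p(-8)=0.
Divide out (x + 8): quotient is x^2 - x - 56.
Factor the quadratic: (x + 7)(x - 8)
Result: (x + 8)(x + 7)(x - 8)


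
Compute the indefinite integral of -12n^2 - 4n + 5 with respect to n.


Reverse power rule on each term:
  ∫ -12n^2 dn = -4n^3
  ∫ -4n dn = -2n^2
  ∫ 5 dn = 5n
F(n) = -4n^3 - 2n^2 + 5n + C


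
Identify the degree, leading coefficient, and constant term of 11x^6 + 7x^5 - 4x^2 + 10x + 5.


Highest power of x is 6, with coefficient 11. Constant term is 5.
Degree = 6, leading coefficient = 11, constant term = 5


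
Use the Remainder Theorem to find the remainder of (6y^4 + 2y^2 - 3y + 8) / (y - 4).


By the Remainder Theorem, the remainder equals p(4):
  6*(4)^4 = 1536
  0*(4)^3 = 0
  2*(4)^2 = 32
  -3*(4)^1 = -12
  constant: 8
Sum: 1536 + 0 + 32 - 12 + 8 = 1564


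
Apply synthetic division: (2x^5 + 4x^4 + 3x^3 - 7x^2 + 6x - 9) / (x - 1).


Synthetic division with c = 1. Coefficients: 2, 4, 3, -7, 6, -9
Bring down 2.
  2 * 1 = 2; 2 + 4 = 6
  6 * 1 = 6; 6 + 3 = 9
  9 * 1 = 9; 9 - 7 = 2
  2 * 1 = 2; 2 + 6 = 8
  8 * 1 = 8; 8 - 9 = -1
Quotient: 2x^4 + 6x^3 + 9x^2 + 2x + 8, Remainder: -1


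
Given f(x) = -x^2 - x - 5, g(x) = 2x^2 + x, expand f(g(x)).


Substitute g(x) into f:
f(g(x)) = -1*(2x^2 + x)^2 + (-1)*(2x^2 + x) + (-5)
(2x^2 + x)^2 = 4x^4 + 4x^3 + x^2
Expand and combine: -4x^4 - 4x^3 - 3x^2 - x - 5


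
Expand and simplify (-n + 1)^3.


Expand (-n + 1)^3 by repeated multiplication:
  (-n + 1)^2 = n^2 - 2n + 1
= -n^3 + 3n^2 - 3n + 1


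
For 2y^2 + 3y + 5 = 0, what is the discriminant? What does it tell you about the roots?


D = b^2 - 4ac = (3)^2 - 4(2)(5) = 9 - 40 = -31
Since D < 0: two complex conjugate roots (no real roots)


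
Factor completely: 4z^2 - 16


Roots satisfy r1 + r2 = -b/a = 0 and r1*r2 = c/a = -4.
So r1 = 2, r2 = -2.
4z^2 - 16 = 4(z - r1)(z - r2) = 4(z - 2)(z + 2)


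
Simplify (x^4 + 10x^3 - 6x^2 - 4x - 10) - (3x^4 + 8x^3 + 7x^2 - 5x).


Distribute the minus sign:
  (x^4 + 10x^3 - 6x^2 - 4x - 10)
- (3x^4 + 8x^3 + 7x^2 - 5x)
Negate second polynomial: -3x^4 - 8x^3 - 7x^2 + 5x
Add: -2x^4 + 2x^3 - 13x^2 + x - 10


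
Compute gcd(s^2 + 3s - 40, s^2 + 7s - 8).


Factor each:
  s^2 + 3s - 40 = (s + 8)(s - 5)
  s^2 + 7s - 8 = (s + 8)(s - 1)
Common monic factor: s + 8


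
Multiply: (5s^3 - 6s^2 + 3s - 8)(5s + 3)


Distribute each term of the first polynomial:
  (5s^3)(5s + 3) = 25s^4 + 15s^3
  (-6s^2)(5s + 3) = -30s^3 - 18s^2
  (3s)(5s + 3) = 15s^2 + 9s
  (-8)(5s + 3) = -40s - 24
Sum: 25s^4 - 15s^3 - 3s^2 - 31s - 24


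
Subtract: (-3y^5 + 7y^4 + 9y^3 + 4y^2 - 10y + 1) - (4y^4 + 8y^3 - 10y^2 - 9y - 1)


Distribute the minus sign:
  (-3y^5 + 7y^4 + 9y^3 + 4y^2 - 10y + 1)
- (4y^4 + 8y^3 - 10y^2 - 9y - 1)
Negate second polynomial: -4y^4 - 8y^3 + 10y^2 + 9y + 1
Add: -3y^5 + 3y^4 + y^3 + 14y^2 - y + 2


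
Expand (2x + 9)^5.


Expand (2x + 9)^5 by repeated multiplication:
  (2x + 9)^2 = 4x^2 + 36x + 81
  (2x + 9)^3 = 8x^3 + 108x^2 + 486x + 729
  (2x + 9)^4 = 16x^4 + 288x^3 + 1944x^2 + 5832x + 6561
= 32x^5 + 720x^4 + 6480x^3 + 29160x^2 + 65610x + 59049


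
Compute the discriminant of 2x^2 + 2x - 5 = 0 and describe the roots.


D = b^2 - 4ac = (2)^2 - 4(2)(-5) = 4 + 40 = 44
Since D > 0: two distinct irrational roots


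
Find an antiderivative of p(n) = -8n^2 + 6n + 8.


Reverse power rule on each term:
  ∫ -8n^2 dn = -(8/3)n^3
  ∫ 6n dn = 3n^2
  ∫ 8 dn = 8n
F(n) = -(8/3)n^3 + 3n^2 + 8n + C


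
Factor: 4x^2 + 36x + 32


Roots satisfy r1 + r2 = -b/a = -9 and r1*r2 = c/a = 8.
So r1 = -1, r2 = -8.
4x^2 + 36x + 32 = 4(x - r1)(x - r2) = 4(x + 1)(x + 8)


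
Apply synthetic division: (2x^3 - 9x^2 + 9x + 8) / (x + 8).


Synthetic division with c = -8. Coefficients: 2, -9, 9, 8
Bring down 2.
  2 * -8 = -16; -16 - 9 = -25
  -25 * -8 = 200; 200 + 9 = 209
  209 * -8 = -1672; -1672 + 8 = -1664
Quotient: 2x^2 - 25x + 209, Remainder: -1664


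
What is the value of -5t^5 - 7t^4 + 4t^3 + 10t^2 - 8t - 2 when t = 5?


Using direct substitution:
  -5 * (5)^5 = -15625
  -7 * (5)^4 = -4375
  4 * (5)^3 = 500
  10 * (5)^2 = 250
  -8 * (5)^1 = -40
  constant: -2
Sum = -15625 - 4375 + 500 + 250 - 40 - 2 = -19292


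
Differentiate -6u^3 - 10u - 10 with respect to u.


Apply the power rule term by term:
  d/du(-6u^3) = -18u^2
  d/du(-10u) = -10
  d/du(-10) = 0
p'(u) = -18u^2 - 10
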